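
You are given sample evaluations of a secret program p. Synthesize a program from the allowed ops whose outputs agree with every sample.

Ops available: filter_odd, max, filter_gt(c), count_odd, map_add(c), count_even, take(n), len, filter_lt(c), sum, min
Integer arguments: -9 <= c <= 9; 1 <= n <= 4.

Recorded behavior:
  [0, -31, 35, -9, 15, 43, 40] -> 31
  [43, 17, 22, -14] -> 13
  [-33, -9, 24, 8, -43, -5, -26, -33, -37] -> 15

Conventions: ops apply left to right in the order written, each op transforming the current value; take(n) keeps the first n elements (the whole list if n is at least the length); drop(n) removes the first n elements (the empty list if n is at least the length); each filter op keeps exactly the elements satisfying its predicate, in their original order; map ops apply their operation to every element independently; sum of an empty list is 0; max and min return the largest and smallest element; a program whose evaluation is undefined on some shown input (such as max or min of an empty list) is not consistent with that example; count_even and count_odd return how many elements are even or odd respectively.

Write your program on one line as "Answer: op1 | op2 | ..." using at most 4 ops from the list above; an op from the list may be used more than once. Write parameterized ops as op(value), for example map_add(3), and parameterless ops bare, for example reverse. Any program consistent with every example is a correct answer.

map_add(-9) | filter_gt(0) | filter_odd | min

Check, running the answer program on each example:
  [0, -31, 35, -9, 15, 43, 40] -> [-9, -40, 26, -18, 6, 34, 31] -> [26, 6, 34, 31] -> [31] -> 31
  [43, 17, 22, -14] -> [34, 8, 13, -23] -> [34, 8, 13] -> [13] -> 13
  [-33, -9, 24, 8, -43, -5, -26, -33, -37] -> [-42, -18, 15, -1, -52, -14, -35, -42, -46] -> [15] -> [15] -> 15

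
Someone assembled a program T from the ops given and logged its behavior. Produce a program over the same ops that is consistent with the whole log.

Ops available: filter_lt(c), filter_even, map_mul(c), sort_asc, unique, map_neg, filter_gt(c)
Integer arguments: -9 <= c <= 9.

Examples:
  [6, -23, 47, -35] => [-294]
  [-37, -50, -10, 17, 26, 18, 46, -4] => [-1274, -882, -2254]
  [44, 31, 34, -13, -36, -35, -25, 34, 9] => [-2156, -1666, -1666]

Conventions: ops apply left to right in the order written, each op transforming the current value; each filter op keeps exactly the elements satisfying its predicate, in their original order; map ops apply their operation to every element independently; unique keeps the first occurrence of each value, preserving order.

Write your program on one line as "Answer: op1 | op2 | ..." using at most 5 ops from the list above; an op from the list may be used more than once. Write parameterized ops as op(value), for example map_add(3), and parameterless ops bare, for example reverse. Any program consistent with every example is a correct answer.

map_mul(7) | filter_even | filter_gt(-1) | map_mul(-7)

Check, running the answer program on each example:
  [6, -23, 47, -35] -> [42, -161, 329, -245] -> [42] -> [42] -> [-294]
  [-37, -50, -10, 17, 26, 18, 46, -4] -> [-259, -350, -70, 119, 182, 126, 322, -28] -> [-350, -70, 182, 126, 322, -28] -> [182, 126, 322] -> [-1274, -882, -2254]
  [44, 31, 34, -13, -36, -35, -25, 34, 9] -> [308, 217, 238, -91, -252, -245, -175, 238, 63] -> [308, 238, -252, 238] -> [308, 238, 238] -> [-2156, -1666, -1666]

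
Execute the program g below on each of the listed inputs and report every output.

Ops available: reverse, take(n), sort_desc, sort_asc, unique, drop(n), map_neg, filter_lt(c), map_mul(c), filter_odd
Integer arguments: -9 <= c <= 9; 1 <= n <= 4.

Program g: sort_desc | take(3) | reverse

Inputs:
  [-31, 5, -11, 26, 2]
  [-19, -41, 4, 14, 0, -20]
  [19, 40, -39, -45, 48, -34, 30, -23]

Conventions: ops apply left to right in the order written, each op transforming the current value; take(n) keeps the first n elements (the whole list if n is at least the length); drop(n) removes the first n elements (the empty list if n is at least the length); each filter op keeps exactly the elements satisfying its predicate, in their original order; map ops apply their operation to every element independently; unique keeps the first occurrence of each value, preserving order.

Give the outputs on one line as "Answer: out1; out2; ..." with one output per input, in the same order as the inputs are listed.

Execution, op by op:
  [-31, 5, -11, 26, 2] -> [26, 5, 2, -11, -31] -> [26, 5, 2] -> [2, 5, 26]
  [-19, -41, 4, 14, 0, -20] -> [14, 4, 0, -19, -20, -41] -> [14, 4, 0] -> [0, 4, 14]
  [19, 40, -39, -45, 48, -34, 30, -23] -> [48, 40, 30, 19, -23, -34, -39, -45] -> [48, 40, 30] -> [30, 40, 48]

[2, 5, 26]; [0, 4, 14]; [30, 40, 48]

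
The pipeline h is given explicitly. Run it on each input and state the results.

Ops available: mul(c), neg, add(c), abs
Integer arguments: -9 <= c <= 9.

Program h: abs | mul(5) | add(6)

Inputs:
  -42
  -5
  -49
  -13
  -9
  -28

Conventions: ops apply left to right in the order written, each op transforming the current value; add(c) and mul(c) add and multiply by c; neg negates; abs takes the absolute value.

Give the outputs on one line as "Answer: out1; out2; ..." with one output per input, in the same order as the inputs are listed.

216; 31; 251; 71; 51; 146

Execution, op by op:
  -42 -> 42 -> 210 -> 216
  -5 -> 5 -> 25 -> 31
  -49 -> 49 -> 245 -> 251
  -13 -> 13 -> 65 -> 71
  -9 -> 9 -> 45 -> 51
  -28 -> 28 -> 140 -> 146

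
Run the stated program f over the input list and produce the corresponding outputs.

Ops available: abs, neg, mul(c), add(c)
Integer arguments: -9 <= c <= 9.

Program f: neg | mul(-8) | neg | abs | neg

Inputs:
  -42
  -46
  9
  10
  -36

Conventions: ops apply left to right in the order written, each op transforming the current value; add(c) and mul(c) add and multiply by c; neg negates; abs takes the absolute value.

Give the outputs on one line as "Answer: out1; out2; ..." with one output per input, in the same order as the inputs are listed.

Execution, op by op:
  -42 -> 42 -> -336 -> 336 -> 336 -> -336
  -46 -> 46 -> -368 -> 368 -> 368 -> -368
  9 -> -9 -> 72 -> -72 -> 72 -> -72
  10 -> -10 -> 80 -> -80 -> 80 -> -80
  -36 -> 36 -> -288 -> 288 -> 288 -> -288

-336; -368; -72; -80; -288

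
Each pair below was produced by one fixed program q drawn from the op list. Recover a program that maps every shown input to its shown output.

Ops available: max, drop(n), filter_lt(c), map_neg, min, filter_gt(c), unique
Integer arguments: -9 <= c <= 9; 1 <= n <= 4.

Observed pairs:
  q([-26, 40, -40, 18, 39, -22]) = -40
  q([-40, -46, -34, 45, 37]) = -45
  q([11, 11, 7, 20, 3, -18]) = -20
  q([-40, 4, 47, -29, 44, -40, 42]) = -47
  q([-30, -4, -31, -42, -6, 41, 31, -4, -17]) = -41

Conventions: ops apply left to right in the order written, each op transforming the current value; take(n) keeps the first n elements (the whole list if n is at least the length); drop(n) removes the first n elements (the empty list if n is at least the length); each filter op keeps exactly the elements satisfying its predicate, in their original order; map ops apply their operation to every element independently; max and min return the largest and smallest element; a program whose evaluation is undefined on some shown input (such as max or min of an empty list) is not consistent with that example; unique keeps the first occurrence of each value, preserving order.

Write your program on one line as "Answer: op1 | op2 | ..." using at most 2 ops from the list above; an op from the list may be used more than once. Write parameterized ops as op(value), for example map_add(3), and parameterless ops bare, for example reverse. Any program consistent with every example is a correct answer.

map_neg | min

Check, running the answer program on each example:
  [-26, 40, -40, 18, 39, -22] -> [26, -40, 40, -18, -39, 22] -> -40
  [-40, -46, -34, 45, 37] -> [40, 46, 34, -45, -37] -> -45
  [11, 11, 7, 20, 3, -18] -> [-11, -11, -7, -20, -3, 18] -> -20
  [-40, 4, 47, -29, 44, -40, 42] -> [40, -4, -47, 29, -44, 40, -42] -> -47
  [-30, -4, -31, -42, -6, 41, 31, -4, -17] -> [30, 4, 31, 42, 6, -41, -31, 4, 17] -> -41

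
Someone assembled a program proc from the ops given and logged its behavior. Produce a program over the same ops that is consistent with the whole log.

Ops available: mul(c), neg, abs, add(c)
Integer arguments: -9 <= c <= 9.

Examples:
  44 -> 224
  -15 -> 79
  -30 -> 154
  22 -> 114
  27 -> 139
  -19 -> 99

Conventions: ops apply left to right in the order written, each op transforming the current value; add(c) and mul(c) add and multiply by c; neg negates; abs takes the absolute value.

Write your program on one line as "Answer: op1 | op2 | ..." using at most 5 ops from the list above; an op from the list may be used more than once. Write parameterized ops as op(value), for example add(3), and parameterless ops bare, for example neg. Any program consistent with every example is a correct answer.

mul(-5) | neg | abs | add(4)

Check, running the answer program on each example:
  44 -> -220 -> 220 -> 220 -> 224
  -15 -> 75 -> -75 -> 75 -> 79
  -30 -> 150 -> -150 -> 150 -> 154
  22 -> -110 -> 110 -> 110 -> 114
  27 -> -135 -> 135 -> 135 -> 139
  -19 -> 95 -> -95 -> 95 -> 99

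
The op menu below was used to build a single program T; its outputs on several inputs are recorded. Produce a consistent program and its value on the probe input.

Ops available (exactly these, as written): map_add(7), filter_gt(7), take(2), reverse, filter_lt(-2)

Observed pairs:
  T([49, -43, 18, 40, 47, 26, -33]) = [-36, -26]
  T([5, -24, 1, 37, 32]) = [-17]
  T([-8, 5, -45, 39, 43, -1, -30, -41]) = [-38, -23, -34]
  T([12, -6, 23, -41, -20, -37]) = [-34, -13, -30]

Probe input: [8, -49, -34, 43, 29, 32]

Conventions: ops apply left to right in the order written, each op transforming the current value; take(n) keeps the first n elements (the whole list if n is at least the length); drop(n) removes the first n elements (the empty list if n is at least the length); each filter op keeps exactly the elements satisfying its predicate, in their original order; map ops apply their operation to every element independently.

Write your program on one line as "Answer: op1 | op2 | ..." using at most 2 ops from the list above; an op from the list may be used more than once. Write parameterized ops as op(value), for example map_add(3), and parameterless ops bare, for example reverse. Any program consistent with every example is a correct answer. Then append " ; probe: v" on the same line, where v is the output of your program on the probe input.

map_add(7) | filter_lt(-2) ; probe: [-42, -27]

Check, running the answer program on each example:
  [49, -43, 18, 40, 47, 26, -33] -> [56, -36, 25, 47, 54, 33, -26] -> [-36, -26]
  [5, -24, 1, 37, 32] -> [12, -17, 8, 44, 39] -> [-17]
  [-8, 5, -45, 39, 43, -1, -30, -41] -> [-1, 12, -38, 46, 50, 6, -23, -34] -> [-38, -23, -34]
  [12, -6, 23, -41, -20, -37] -> [19, 1, 30, -34, -13, -30] -> [-34, -13, -30]
  probe: [8, -49, -34, 43, 29, 32] -> [15, -42, -27, 50, 36, 39] -> [-42, -27]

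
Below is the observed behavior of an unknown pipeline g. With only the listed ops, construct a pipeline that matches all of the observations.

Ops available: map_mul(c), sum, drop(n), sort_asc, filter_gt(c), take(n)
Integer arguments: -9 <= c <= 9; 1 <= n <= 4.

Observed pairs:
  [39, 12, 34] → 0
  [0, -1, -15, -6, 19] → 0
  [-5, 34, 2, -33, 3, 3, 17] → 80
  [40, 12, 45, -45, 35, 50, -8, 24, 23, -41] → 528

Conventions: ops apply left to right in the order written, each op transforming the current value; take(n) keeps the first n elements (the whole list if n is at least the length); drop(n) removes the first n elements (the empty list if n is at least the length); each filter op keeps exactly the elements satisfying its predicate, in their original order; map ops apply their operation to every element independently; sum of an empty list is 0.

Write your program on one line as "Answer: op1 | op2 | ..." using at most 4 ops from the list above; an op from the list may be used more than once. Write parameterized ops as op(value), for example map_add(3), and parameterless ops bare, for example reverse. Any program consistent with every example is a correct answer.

map_mul(4) | filter_gt(-8) | drop(3) | sum

Check, running the answer program on each example:
  [39, 12, 34] -> [156, 48, 136] -> [156, 48, 136] -> [] -> 0
  [0, -1, -15, -6, 19] -> [0, -4, -60, -24, 76] -> [0, -4, 76] -> [] -> 0
  [-5, 34, 2, -33, 3, 3, 17] -> [-20, 136, 8, -132, 12, 12, 68] -> [136, 8, 12, 12, 68] -> [12, 68] -> 80
  [40, 12, 45, -45, 35, 50, -8, 24, 23, -41] -> [160, 48, 180, -180, 140, 200, -32, 96, 92, -164] -> [160, 48, 180, 140, 200, 96, 92] -> [140, 200, 96, 92] -> 528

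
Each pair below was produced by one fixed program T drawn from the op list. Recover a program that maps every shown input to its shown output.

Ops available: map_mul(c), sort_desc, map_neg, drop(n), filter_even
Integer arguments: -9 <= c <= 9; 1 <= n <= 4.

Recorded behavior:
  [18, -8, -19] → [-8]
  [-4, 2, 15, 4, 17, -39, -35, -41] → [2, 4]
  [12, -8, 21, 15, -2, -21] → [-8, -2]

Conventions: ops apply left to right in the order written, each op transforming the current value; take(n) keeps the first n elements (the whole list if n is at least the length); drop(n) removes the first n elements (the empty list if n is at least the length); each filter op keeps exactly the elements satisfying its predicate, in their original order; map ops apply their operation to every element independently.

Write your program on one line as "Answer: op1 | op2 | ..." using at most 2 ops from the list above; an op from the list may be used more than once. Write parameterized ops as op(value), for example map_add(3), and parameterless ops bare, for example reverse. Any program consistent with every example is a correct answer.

filter_even | drop(1)

Check, running the answer program on each example:
  [18, -8, -19] -> [18, -8] -> [-8]
  [-4, 2, 15, 4, 17, -39, -35, -41] -> [-4, 2, 4] -> [2, 4]
  [12, -8, 21, 15, -2, -21] -> [12, -8, -2] -> [-8, -2]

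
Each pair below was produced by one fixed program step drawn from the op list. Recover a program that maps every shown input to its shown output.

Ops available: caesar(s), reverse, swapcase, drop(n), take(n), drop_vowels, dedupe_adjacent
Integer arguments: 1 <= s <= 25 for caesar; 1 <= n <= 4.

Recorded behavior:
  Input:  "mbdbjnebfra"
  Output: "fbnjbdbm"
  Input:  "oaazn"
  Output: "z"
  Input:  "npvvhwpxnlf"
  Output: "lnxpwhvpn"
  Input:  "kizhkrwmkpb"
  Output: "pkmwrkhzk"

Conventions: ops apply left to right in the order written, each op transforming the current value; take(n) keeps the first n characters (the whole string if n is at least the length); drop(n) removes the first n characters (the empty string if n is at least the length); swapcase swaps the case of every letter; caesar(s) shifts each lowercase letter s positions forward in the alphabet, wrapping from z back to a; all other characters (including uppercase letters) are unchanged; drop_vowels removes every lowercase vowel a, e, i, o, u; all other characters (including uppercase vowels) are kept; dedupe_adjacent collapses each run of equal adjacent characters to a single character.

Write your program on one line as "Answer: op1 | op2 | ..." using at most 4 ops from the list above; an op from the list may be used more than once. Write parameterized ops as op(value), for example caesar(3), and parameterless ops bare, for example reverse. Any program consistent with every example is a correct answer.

drop_vowels | dedupe_adjacent | reverse | drop(1)

Check, running the answer program on each example:
  "mbdbjnebfra" -> "mbdbjnbfr" -> "mbdbjnbfr" -> "rfbnjbdbm" -> "fbnjbdbm"
  "oaazn" -> "zn" -> "zn" -> "nz" -> "z"
  "npvvhwpxnlf" -> "npvvhwpxnlf" -> "npvhwpxnlf" -> "flnxpwhvpn" -> "lnxpwhvpn"
  "kizhkrwmkpb" -> "kzhkrwmkpb" -> "kzhkrwmkpb" -> "bpkmwrkhzk" -> "pkmwrkhzk"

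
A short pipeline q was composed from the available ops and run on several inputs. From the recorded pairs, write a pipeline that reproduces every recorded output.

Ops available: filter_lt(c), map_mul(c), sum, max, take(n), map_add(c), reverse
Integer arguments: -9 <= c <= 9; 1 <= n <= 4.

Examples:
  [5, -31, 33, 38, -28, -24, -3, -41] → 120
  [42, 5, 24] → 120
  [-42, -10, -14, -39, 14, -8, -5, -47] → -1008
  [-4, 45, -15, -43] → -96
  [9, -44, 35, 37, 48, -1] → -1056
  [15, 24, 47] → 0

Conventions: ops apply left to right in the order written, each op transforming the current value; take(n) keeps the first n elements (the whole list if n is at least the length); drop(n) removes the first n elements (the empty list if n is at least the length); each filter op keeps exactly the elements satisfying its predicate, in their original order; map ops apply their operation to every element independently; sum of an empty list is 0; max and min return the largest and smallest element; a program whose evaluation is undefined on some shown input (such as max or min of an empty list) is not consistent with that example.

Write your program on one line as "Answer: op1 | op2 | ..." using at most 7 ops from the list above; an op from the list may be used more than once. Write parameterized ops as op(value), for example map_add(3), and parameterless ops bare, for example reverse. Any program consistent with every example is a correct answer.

filter_lt(9) | take(2) | take(1) | map_mul(-3) | map_mul(-8) | sum

Check, running the answer program on each example:
  [5, -31, 33, 38, -28, -24, -3, -41] -> [5, -31, -28, -24, -3, -41] -> [5, -31] -> [5] -> [-15] -> [120] -> 120
  [42, 5, 24] -> [5] -> [5] -> [5] -> [-15] -> [120] -> 120
  [-42, -10, -14, -39, 14, -8, -5, -47] -> [-42, -10, -14, -39, -8, -5, -47] -> [-42, -10] -> [-42] -> [126] -> [-1008] -> -1008
  [-4, 45, -15, -43] -> [-4, -15, -43] -> [-4, -15] -> [-4] -> [12] -> [-96] -> -96
  [9, -44, 35, 37, 48, -1] -> [-44, -1] -> [-44, -1] -> [-44] -> [132] -> [-1056] -> -1056
  [15, 24, 47] -> [] -> [] -> [] -> [] -> [] -> 0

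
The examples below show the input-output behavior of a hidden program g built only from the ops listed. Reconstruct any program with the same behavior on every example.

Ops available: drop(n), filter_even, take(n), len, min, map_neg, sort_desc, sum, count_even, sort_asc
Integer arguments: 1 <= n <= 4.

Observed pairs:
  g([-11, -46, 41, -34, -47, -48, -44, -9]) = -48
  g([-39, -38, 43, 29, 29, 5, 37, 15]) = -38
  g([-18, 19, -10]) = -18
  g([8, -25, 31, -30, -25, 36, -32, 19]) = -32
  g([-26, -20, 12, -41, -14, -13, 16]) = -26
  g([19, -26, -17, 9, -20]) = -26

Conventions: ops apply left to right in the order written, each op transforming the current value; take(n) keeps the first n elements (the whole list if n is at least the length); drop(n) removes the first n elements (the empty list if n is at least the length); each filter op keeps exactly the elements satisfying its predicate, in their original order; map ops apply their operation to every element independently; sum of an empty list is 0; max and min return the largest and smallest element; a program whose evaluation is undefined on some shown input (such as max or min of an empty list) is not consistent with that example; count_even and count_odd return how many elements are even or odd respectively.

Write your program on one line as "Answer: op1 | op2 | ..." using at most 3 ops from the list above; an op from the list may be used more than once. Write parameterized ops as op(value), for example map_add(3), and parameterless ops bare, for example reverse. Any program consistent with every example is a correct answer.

filter_even | sort_asc | min

Check, running the answer program on each example:
  [-11, -46, 41, -34, -47, -48, -44, -9] -> [-46, -34, -48, -44] -> [-48, -46, -44, -34] -> -48
  [-39, -38, 43, 29, 29, 5, 37, 15] -> [-38] -> [-38] -> -38
  [-18, 19, -10] -> [-18, -10] -> [-18, -10] -> -18
  [8, -25, 31, -30, -25, 36, -32, 19] -> [8, -30, 36, -32] -> [-32, -30, 8, 36] -> -32
  [-26, -20, 12, -41, -14, -13, 16] -> [-26, -20, 12, -14, 16] -> [-26, -20, -14, 12, 16] -> -26
  [19, -26, -17, 9, -20] -> [-26, -20] -> [-26, -20] -> -26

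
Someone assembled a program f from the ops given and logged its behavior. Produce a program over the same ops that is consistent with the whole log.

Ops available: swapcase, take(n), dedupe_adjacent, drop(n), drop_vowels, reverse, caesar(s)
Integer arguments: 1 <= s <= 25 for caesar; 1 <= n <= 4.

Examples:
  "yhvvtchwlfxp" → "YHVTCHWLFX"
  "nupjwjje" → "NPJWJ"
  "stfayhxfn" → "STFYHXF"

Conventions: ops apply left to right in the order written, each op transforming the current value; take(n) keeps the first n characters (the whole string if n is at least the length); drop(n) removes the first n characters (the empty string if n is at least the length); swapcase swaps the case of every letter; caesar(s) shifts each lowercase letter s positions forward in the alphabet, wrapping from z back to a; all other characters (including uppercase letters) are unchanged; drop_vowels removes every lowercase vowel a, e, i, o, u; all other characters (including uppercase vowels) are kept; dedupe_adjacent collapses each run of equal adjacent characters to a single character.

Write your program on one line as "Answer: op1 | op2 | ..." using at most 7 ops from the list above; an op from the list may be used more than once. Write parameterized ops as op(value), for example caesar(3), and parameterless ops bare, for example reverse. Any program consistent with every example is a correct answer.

reverse | drop(1) | reverse | drop_vowels | dedupe_adjacent | swapcase

Check, running the answer program on each example:
  "yhvvtchwlfxp" -> "pxflwhctvvhy" -> "xflwhctvvhy" -> "yhvvtchwlfx" -> "yhvvtchwlfx" -> "yhvtchwlfx" -> "YHVTCHWLFX"
  "nupjwjje" -> "ejjwjpun" -> "jjwjpun" -> "nupjwjj" -> "npjwjj" -> "npjwj" -> "NPJWJ"
  "stfayhxfn" -> "nfxhyafts" -> "fxhyafts" -> "stfayhxf" -> "stfyhxf" -> "stfyhxf" -> "STFYHXF"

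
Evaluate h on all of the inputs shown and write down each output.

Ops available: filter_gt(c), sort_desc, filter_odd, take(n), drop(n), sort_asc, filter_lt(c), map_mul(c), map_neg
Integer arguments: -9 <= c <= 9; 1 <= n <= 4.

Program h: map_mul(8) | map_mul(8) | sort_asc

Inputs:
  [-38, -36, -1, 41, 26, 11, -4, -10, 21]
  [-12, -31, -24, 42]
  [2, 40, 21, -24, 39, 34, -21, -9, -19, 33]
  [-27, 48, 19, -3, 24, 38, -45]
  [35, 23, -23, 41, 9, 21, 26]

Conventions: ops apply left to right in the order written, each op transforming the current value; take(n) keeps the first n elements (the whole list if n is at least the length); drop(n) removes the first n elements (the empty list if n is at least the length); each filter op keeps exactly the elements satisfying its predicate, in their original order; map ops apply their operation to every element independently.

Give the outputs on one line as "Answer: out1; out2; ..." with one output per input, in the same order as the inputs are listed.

[-2432, -2304, -640, -256, -64, 704, 1344, 1664, 2624]; [-1984, -1536, -768, 2688]; [-1536, -1344, -1216, -576, 128, 1344, 2112, 2176, 2496, 2560]; [-2880, -1728, -192, 1216, 1536, 2432, 3072]; [-1472, 576, 1344, 1472, 1664, 2240, 2624]

Execution, op by op:
  [-38, -36, -1, 41, 26, 11, -4, -10, 21] -> [-304, -288, -8, 328, 208, 88, -32, -80, 168] -> [-2432, -2304, -64, 2624, 1664, 704, -256, -640, 1344] -> [-2432, -2304, -640, -256, -64, 704, 1344, 1664, 2624]
  [-12, -31, -24, 42] -> [-96, -248, -192, 336] -> [-768, -1984, -1536, 2688] -> [-1984, -1536, -768, 2688]
  [2, 40, 21, -24, 39, 34, -21, -9, -19, 33] -> [16, 320, 168, -192, 312, 272, -168, -72, -152, 264] -> [128, 2560, 1344, -1536, 2496, 2176, -1344, -576, -1216, 2112] -> [-1536, -1344, -1216, -576, 128, 1344, 2112, 2176, 2496, 2560]
  [-27, 48, 19, -3, 24, 38, -45] -> [-216, 384, 152, -24, 192, 304, -360] -> [-1728, 3072, 1216, -192, 1536, 2432, -2880] -> [-2880, -1728, -192, 1216, 1536, 2432, 3072]
  [35, 23, -23, 41, 9, 21, 26] -> [280, 184, -184, 328, 72, 168, 208] -> [2240, 1472, -1472, 2624, 576, 1344, 1664] -> [-1472, 576, 1344, 1472, 1664, 2240, 2624]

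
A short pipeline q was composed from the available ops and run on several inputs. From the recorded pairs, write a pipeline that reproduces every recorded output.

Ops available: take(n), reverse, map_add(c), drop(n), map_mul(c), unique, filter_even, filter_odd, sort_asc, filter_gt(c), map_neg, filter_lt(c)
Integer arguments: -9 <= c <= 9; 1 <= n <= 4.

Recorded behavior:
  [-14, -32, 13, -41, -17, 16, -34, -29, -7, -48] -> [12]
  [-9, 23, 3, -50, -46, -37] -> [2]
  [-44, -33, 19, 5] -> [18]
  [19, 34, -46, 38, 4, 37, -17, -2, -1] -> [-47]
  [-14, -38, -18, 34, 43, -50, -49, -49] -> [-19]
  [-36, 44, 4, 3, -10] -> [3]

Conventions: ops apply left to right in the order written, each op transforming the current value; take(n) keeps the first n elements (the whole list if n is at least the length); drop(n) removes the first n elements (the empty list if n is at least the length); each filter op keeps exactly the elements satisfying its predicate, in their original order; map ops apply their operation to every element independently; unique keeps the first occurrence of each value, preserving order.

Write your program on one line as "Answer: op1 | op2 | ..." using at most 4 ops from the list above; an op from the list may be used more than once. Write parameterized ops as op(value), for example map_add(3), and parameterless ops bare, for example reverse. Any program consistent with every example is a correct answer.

drop(2) | map_add(-1) | take(1)

Check, running the answer program on each example:
  [-14, -32, 13, -41, -17, 16, -34, -29, -7, -48] -> [13, -41, -17, 16, -34, -29, -7, -48] -> [12, -42, -18, 15, -35, -30, -8, -49] -> [12]
  [-9, 23, 3, -50, -46, -37] -> [3, -50, -46, -37] -> [2, -51, -47, -38] -> [2]
  [-44, -33, 19, 5] -> [19, 5] -> [18, 4] -> [18]
  [19, 34, -46, 38, 4, 37, -17, -2, -1] -> [-46, 38, 4, 37, -17, -2, -1] -> [-47, 37, 3, 36, -18, -3, -2] -> [-47]
  [-14, -38, -18, 34, 43, -50, -49, -49] -> [-18, 34, 43, -50, -49, -49] -> [-19, 33, 42, -51, -50, -50] -> [-19]
  [-36, 44, 4, 3, -10] -> [4, 3, -10] -> [3, 2, -11] -> [3]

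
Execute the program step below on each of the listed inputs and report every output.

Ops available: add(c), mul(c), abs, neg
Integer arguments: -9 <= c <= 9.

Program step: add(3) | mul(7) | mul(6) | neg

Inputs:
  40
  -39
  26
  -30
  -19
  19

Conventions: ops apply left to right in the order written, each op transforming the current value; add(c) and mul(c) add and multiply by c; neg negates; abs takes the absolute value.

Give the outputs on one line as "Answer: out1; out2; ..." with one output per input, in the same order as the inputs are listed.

Execution, op by op:
  40 -> 43 -> 301 -> 1806 -> -1806
  -39 -> -36 -> -252 -> -1512 -> 1512
  26 -> 29 -> 203 -> 1218 -> -1218
  -30 -> -27 -> -189 -> -1134 -> 1134
  -19 -> -16 -> -112 -> -672 -> 672
  19 -> 22 -> 154 -> 924 -> -924

-1806; 1512; -1218; 1134; 672; -924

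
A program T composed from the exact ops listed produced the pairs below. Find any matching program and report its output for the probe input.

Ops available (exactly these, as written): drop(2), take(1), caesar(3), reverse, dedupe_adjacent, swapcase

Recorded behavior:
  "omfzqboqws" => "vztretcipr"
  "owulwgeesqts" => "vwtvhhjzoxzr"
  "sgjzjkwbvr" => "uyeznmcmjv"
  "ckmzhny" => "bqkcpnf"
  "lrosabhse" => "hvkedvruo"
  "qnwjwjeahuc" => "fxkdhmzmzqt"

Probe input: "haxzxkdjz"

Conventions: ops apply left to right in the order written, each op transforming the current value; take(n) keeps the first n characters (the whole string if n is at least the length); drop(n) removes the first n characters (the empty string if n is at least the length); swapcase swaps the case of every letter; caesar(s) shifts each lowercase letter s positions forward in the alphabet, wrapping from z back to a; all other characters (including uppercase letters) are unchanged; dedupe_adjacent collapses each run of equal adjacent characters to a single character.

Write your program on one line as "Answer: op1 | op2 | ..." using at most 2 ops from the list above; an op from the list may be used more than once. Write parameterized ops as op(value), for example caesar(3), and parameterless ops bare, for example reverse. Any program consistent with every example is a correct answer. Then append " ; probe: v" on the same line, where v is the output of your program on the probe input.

reverse | caesar(3) ; probe: "cmgnacadk"

Check, running the answer program on each example:
  "omfzqboqws" -> "swqobqzfmo" -> "vztretcipr"
  "owulwgeesqts" -> "stqseegwluwo" -> "vwtvhhjzoxzr"
  "sgjzjkwbvr" -> "rvbwkjzjgs" -> "uyeznmcmjv"
  "ckmzhny" -> "ynhzmkc" -> "bqkcpnf"
  "lrosabhse" -> "eshbasorl" -> "hvkedvruo"
  "qnwjwjeahuc" -> "cuhaejwjwnq" -> "fxkdhmzmzqt"
  probe: "haxzxkdjz" -> "zjdkxzxah" -> "cmgnacadk"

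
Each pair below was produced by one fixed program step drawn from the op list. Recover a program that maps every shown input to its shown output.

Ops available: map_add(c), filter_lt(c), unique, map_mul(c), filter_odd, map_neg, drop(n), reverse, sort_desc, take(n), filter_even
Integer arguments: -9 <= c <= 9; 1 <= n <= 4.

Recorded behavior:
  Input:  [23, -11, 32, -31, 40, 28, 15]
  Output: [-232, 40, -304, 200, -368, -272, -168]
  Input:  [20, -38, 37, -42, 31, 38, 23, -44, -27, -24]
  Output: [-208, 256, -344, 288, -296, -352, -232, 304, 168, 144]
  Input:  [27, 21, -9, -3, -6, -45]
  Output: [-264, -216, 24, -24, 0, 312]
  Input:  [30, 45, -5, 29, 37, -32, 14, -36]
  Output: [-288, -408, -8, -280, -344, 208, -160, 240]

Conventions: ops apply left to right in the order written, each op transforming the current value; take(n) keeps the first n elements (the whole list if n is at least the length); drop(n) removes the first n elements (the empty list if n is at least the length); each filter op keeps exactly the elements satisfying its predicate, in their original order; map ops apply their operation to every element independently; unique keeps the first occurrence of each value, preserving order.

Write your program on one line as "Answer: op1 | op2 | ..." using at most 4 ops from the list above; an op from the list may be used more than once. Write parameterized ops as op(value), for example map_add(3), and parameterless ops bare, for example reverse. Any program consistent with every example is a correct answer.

map_neg | map_add(-3) | map_add(-3) | map_mul(8)

Check, running the answer program on each example:
  [23, -11, 32, -31, 40, 28, 15] -> [-23, 11, -32, 31, -40, -28, -15] -> [-26, 8, -35, 28, -43, -31, -18] -> [-29, 5, -38, 25, -46, -34, -21] -> [-232, 40, -304, 200, -368, -272, -168]
  [20, -38, 37, -42, 31, 38, 23, -44, -27, -24] -> [-20, 38, -37, 42, -31, -38, -23, 44, 27, 24] -> [-23, 35, -40, 39, -34, -41, -26, 41, 24, 21] -> [-26, 32, -43, 36, -37, -44, -29, 38, 21, 18] -> [-208, 256, -344, 288, -296, -352, -232, 304, 168, 144]
  [27, 21, -9, -3, -6, -45] -> [-27, -21, 9, 3, 6, 45] -> [-30, -24, 6, 0, 3, 42] -> [-33, -27, 3, -3, 0, 39] -> [-264, -216, 24, -24, 0, 312]
  [30, 45, -5, 29, 37, -32, 14, -36] -> [-30, -45, 5, -29, -37, 32, -14, 36] -> [-33, -48, 2, -32, -40, 29, -17, 33] -> [-36, -51, -1, -35, -43, 26, -20, 30] -> [-288, -408, -8, -280, -344, 208, -160, 240]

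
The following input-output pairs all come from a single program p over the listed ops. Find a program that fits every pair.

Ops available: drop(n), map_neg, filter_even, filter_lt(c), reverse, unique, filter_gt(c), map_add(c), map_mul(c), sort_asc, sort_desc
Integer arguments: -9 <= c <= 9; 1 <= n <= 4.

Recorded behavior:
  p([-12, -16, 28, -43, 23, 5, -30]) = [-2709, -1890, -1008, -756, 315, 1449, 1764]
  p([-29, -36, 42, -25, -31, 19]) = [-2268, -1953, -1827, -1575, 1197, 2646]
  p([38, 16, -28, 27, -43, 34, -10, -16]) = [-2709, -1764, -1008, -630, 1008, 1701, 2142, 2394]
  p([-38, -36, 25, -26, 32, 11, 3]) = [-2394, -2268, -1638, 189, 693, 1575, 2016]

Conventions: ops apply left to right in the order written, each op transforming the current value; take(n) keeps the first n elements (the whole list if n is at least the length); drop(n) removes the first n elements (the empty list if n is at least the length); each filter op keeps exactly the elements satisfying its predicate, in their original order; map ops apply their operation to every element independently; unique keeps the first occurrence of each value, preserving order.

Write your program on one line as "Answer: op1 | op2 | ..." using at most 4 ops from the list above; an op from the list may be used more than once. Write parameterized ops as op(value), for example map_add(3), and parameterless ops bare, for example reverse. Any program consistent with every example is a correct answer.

sort_desc | map_mul(9) | sort_asc | map_mul(7)

Check, running the answer program on each example:
  [-12, -16, 28, -43, 23, 5, -30] -> [28, 23, 5, -12, -16, -30, -43] -> [252, 207, 45, -108, -144, -270, -387] -> [-387, -270, -144, -108, 45, 207, 252] -> [-2709, -1890, -1008, -756, 315, 1449, 1764]
  [-29, -36, 42, -25, -31, 19] -> [42, 19, -25, -29, -31, -36] -> [378, 171, -225, -261, -279, -324] -> [-324, -279, -261, -225, 171, 378] -> [-2268, -1953, -1827, -1575, 1197, 2646]
  [38, 16, -28, 27, -43, 34, -10, -16] -> [38, 34, 27, 16, -10, -16, -28, -43] -> [342, 306, 243, 144, -90, -144, -252, -387] -> [-387, -252, -144, -90, 144, 243, 306, 342] -> [-2709, -1764, -1008, -630, 1008, 1701, 2142, 2394]
  [-38, -36, 25, -26, 32, 11, 3] -> [32, 25, 11, 3, -26, -36, -38] -> [288, 225, 99, 27, -234, -324, -342] -> [-342, -324, -234, 27, 99, 225, 288] -> [-2394, -2268, -1638, 189, 693, 1575, 2016]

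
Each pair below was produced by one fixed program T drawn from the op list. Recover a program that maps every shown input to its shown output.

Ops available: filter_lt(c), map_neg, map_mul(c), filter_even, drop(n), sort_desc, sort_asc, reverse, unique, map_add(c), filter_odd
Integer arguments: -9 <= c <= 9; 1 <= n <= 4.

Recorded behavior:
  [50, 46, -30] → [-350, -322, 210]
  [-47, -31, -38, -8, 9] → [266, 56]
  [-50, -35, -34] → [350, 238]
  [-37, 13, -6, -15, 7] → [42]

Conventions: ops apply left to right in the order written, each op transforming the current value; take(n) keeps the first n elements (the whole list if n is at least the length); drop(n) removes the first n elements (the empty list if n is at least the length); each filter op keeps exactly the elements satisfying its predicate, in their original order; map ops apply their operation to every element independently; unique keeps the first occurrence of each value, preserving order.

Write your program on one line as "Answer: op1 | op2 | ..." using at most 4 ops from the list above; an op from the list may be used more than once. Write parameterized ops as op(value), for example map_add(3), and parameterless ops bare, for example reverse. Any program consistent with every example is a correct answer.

filter_even | reverse | map_mul(-7) | reverse

Check, running the answer program on each example:
  [50, 46, -30] -> [50, 46, -30] -> [-30, 46, 50] -> [210, -322, -350] -> [-350, -322, 210]
  [-47, -31, -38, -8, 9] -> [-38, -8] -> [-8, -38] -> [56, 266] -> [266, 56]
  [-50, -35, -34] -> [-50, -34] -> [-34, -50] -> [238, 350] -> [350, 238]
  [-37, 13, -6, -15, 7] -> [-6] -> [-6] -> [42] -> [42]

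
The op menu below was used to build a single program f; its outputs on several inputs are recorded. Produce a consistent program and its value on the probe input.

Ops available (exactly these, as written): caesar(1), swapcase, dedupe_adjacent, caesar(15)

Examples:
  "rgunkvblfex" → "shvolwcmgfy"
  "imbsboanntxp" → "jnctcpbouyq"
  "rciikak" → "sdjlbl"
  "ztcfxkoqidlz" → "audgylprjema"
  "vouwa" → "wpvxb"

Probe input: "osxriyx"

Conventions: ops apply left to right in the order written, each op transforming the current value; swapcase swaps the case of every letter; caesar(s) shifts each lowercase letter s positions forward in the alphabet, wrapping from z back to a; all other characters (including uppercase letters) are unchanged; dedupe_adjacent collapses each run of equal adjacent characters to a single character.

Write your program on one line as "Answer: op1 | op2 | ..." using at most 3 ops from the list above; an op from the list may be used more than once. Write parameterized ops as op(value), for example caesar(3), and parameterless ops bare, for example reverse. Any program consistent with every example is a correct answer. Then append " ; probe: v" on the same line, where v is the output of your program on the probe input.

dedupe_adjacent | caesar(1) ; probe: "ptysjzy"

Check, running the answer program on each example:
  "rgunkvblfex" -> "rgunkvblfex" -> "shvolwcmgfy"
  "imbsboanntxp" -> "imbsboantxp" -> "jnctcpbouyq"
  "rciikak" -> "rcikak" -> "sdjlbl"
  "ztcfxkoqidlz" -> "ztcfxkoqidlz" -> "audgylprjema"
  "vouwa" -> "vouwa" -> "wpvxb"
  probe: "osxriyx" -> "osxriyx" -> "ptysjzy"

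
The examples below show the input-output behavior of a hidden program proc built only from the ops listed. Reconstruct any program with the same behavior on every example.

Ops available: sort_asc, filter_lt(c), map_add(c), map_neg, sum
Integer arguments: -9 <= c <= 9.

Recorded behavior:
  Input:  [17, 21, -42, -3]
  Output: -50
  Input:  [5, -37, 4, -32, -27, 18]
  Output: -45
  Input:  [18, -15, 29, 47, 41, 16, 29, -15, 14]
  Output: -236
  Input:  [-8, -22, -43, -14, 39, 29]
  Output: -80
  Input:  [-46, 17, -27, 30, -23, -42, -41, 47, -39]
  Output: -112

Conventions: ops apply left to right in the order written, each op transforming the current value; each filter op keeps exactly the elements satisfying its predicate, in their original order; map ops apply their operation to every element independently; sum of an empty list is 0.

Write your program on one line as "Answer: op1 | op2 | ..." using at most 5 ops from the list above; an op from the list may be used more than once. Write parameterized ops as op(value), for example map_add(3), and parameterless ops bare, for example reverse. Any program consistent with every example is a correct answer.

map_neg | filter_lt(0) | map_add(-6) | sort_asc | sum

Check, running the answer program on each example:
  [17, 21, -42, -3] -> [-17, -21, 42, 3] -> [-17, -21] -> [-23, -27] -> [-27, -23] -> -50
  [5, -37, 4, -32, -27, 18] -> [-5, 37, -4, 32, 27, -18] -> [-5, -4, -18] -> [-11, -10, -24] -> [-24, -11, -10] -> -45
  [18, -15, 29, 47, 41, 16, 29, -15, 14] -> [-18, 15, -29, -47, -41, -16, -29, 15, -14] -> [-18, -29, -47, -41, -16, -29, -14] -> [-24, -35, -53, -47, -22, -35, -20] -> [-53, -47, -35, -35, -24, -22, -20] -> -236
  [-8, -22, -43, -14, 39, 29] -> [8, 22, 43, 14, -39, -29] -> [-39, -29] -> [-45, -35] -> [-45, -35] -> -80
  [-46, 17, -27, 30, -23, -42, -41, 47, -39] -> [46, -17, 27, -30, 23, 42, 41, -47, 39] -> [-17, -30, -47] -> [-23, -36, -53] -> [-53, -36, -23] -> -112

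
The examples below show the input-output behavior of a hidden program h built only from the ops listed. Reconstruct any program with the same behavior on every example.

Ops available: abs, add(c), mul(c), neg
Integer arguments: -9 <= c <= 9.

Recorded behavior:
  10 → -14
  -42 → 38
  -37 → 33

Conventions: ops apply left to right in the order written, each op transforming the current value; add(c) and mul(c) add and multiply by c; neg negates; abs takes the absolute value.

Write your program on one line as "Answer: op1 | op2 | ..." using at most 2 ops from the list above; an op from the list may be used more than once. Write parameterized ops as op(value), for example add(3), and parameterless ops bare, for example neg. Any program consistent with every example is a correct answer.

add(4) | neg

Check, running the answer program on each example:
  10 -> 14 -> -14
  -42 -> -38 -> 38
  -37 -> -33 -> 33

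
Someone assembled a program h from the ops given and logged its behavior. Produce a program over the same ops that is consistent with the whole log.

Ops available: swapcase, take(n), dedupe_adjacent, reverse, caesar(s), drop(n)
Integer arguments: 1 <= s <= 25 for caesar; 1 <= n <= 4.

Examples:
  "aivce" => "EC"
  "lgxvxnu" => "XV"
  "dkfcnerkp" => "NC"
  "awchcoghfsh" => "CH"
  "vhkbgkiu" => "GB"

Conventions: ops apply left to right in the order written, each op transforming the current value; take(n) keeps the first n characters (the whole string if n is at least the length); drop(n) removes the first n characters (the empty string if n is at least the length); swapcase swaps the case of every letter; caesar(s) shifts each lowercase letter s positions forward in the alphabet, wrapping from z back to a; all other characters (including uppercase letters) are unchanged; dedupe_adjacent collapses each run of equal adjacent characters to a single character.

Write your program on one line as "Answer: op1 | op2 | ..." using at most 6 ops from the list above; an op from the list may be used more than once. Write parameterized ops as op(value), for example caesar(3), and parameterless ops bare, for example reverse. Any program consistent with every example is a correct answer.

drop(2) | take(3) | drop(1) | swapcase | reverse

Check, running the answer program on each example:
  "aivce" -> "vce" -> "vce" -> "ce" -> "CE" -> "EC"
  "lgxvxnu" -> "xvxnu" -> "xvx" -> "vx" -> "VX" -> "XV"
  "dkfcnerkp" -> "fcnerkp" -> "fcn" -> "cn" -> "CN" -> "NC"
  "awchcoghfsh" -> "chcoghfsh" -> "chc" -> "hc" -> "HC" -> "CH"
  "vhkbgkiu" -> "kbgkiu" -> "kbg" -> "bg" -> "BG" -> "GB"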